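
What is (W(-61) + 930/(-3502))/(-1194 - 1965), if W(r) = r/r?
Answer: -1286/5531409 ≈ -0.00023249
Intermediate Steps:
W(r) = 1
(W(-61) + 930/(-3502))/(-1194 - 1965) = (1 + 930/(-3502))/(-1194 - 1965) = (1 + 930*(-1/3502))/(-3159) = (1 - 465/1751)*(-1/3159) = (1286/1751)*(-1/3159) = -1286/5531409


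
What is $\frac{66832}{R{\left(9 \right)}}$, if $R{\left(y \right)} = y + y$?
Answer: $\frac{33416}{9} \approx 3712.9$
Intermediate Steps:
$R{\left(y \right)} = 2 y$
$\frac{66832}{R{\left(9 \right)}} = \frac{66832}{2 \cdot 9} = \frac{66832}{18} = 66832 \cdot \frac{1}{18} = \frac{33416}{9}$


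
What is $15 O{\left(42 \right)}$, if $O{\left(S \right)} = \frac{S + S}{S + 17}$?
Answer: $\frac{1260}{59} \approx 21.356$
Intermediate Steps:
$O{\left(S \right)} = \frac{2 S}{17 + S}$
$15 O{\left(42 \right)} = 15 \cdot 2 \cdot 42 \frac{1}{17 + 42} = 15 \cdot 2 \cdot 42 \cdot \frac{1}{59} = 15 \cdot \frac{84}{59} = \frac{1260}{59}$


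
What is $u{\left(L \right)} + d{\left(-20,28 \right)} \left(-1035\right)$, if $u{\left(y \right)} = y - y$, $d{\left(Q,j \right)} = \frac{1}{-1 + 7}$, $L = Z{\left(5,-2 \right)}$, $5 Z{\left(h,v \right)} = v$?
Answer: $- \frac{345}{2} \approx -172.5$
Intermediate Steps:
$Z{\left(h,v \right)} = \frac{v}{5}$
$L = - \frac{2}{5}$ ($L = \frac{1}{5} \left(-2\right) = - \frac{2}{5} \approx -0.4$)
$d{\left(Q,j \right)} = \frac{1}{6}$
$u{\left(y \right)} = 0$
$u{\left(L \right)} + d{\left(-20,28 \right)} \left(-1035\right) = 0 + \frac{1}{6} \left(-1035\right) = 0 - \frac{345}{2} = - \frac{345}{2}$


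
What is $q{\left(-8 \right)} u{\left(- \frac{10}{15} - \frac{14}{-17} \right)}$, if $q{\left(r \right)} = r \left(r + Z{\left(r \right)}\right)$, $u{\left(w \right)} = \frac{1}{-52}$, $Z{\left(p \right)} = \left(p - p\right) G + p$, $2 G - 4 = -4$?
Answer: $- \frac{32}{13} \approx -2.4615$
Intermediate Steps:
$G = 0$ ($G = 2 + \frac{1}{2} \left(-4\right) = 2 - 2 = 0$)
$Z{\left(p \right)} = p$ ($Z{\left(p \right)} = \left(p - p\right) 0 + p = 0 \cdot 0 + p = 0 + p = p$)
$u{\left(w \right)} = - \frac{1}{52}$
$q{\left(r \right)} = 2 r^{2}$ ($q{\left(r \right)} = r \left(r + r\right) = r 2 r = 2 r^{2}$)
$q{\left(-8 \right)} u{\left(- \frac{10}{15} - \frac{14}{-17} \right)} = 2 \left(-8\right)^{2} \left(- \frac{1}{52}\right) = 2 \cdot 64 \left(- \frac{1}{52}\right) = 128 \left(- \frac{1}{52}\right) = - \frac{32}{13}$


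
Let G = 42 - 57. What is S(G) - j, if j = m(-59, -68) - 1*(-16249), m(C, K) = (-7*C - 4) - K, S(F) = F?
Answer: -16741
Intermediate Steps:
G = -15
m(C, K) = -4 - K - 7*C (m(C, K) = (-4 - 7*C) - K = -4 - K - 7*C)
j = 16726 (j = (-4 - 1*(-68) - 7*(-59)) - 1*(-16249) = (-4 + 68 + 413) + 16249 = 477 + 16249 = 16726)
S(G) - j = -15 - 1*16726 = -15 - 16726 = -16741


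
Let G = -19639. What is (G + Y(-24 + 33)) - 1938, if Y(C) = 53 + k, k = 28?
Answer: -21496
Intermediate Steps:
Y(C) = 81 (Y(C) = 53 + 28 = 81)
(G + Y(-24 + 33)) - 1938 = (-19639 + 81) - 1938 = -19558 - 1938 = -21496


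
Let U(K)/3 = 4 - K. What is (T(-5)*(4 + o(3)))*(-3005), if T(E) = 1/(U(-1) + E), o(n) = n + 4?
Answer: -6611/2 ≈ -3305.5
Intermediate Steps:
U(K) = 12 - 3*K (U(K) = 3*(4 - K) = 12 - 3*K)
o(n) = 4 + n
T(E) = 1/(15 + E) (T(E) = 1/((12 - 3*(-1)) + E) = 1/((12 + 3) + E) = 1/(15 + E))
(T(-5)*(4 + o(3)))*(-3005) = ((4 + (4 + 3))/(15 - 5))*(-3005) = ((4 + 7)/10)*(-3005) = ((1/10)*11)*(-3005) = (11/10)*(-3005) = -6611/2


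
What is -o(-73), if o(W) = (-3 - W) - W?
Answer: -143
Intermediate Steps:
o(W) = -3 - 2*W
-o(-73) = -(-3 - 2*(-73)) = -(-3 + 146) = -1*143 = -143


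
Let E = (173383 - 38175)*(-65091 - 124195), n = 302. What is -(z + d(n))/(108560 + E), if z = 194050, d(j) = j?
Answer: 12147/1599554558 ≈ 7.5940e-6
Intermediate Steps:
E = -25592981488 (E = 135208*(-189286) = -25592981488)
-(z + d(n))/(108560 + E) = -(194050 + 302)/(108560 - 25592981488) = -194352/(-25592872928) = -194352*(-1)/25592872928 = -1*(-12147/1599554558) = 12147/1599554558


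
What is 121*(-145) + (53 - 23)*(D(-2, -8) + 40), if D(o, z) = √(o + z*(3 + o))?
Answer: -16345 + 30*I*√10 ≈ -16345.0 + 94.868*I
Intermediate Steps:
121*(-145) + (53 - 23)*(D(-2, -8) + 40) = 121*(-145) + (53 - 23)*(√(-2 + 3*(-8) - 2*(-8)) + 40) = -17545 + 30*(√(-2 - 24 + 16) + 40) = -17545 + 30*(√(-10) + 40) = -17545 + 30*(I*√10 + 40) = -17545 + 30*(40 + I*√10) = -17545 + (1200 + 30*I*√10) = -16345 + 30*I*√10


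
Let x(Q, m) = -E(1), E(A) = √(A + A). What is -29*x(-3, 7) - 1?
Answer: -1 + 29*√2 ≈ 40.012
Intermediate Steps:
E(A) = √2*√A (E(A) = √(2*A) = √2*√A)
x(Q, m) = -√2 (x(Q, m) = -√2*√1 = -√2)
-29*x(-3, 7) - 1 = -(-29)*√2 - 1 = 29*√2 - 1 = -1 + 29*√2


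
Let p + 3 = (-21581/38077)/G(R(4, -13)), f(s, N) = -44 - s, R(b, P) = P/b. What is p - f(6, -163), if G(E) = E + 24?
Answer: 148452053/3160391 ≈ 46.973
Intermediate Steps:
G(E) = 24 + E
p = -9567497/3160391 (p = -3 + (-21581/38077)/(24 - 13/4) = -3 + (-21581*1/38077)/(24 - 13*¼) = -3 - 21581/(38077*(24 - 13/4)) = -3 - 21581/(38077*83/4) = -3 - 21581/38077*4/83 = -3 - 86324/3160391 = -9567497/3160391 ≈ -3.0273)
p - f(6, -163) = -9567497/3160391 - (-44 - 1*6) = -9567497/3160391 - (-44 - 6) = -9567497/3160391 - 1*(-50) = -9567497/3160391 + 50 = 148452053/3160391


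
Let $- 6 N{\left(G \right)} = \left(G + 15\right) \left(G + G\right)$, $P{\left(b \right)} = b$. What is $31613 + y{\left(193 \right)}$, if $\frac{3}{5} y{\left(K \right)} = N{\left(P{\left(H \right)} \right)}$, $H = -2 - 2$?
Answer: $\frac{284737}{9} \approx 31637.0$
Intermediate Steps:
$H = -4$
$N{\left(G \right)} = - \frac{G \left(15 + G\right)}{3}$ ($N{\left(G \right)} = - \frac{\left(G + 15\right) \left(G + G\right)}{6} = - \frac{\left(15 + G\right) 2 G}{6} = - \frac{2 G \left(15 + G\right)}{6} = - \frac{G \left(15 + G\right)}{3}$)
$y{\left(K \right)} = \frac{220}{9}$ ($y{\left(K \right)} = \frac{5 \left(\left(- \frac{1}{3}\right) \left(-4\right) \left(15 - 4\right)\right)}{3} = \frac{5 \left(\left(- \frac{1}{3}\right) \left(-4\right) 11\right)}{3} = \frac{5}{3} \cdot \frac{44}{3} = \frac{220}{9}$)
$31613 + y{\left(193 \right)} = 31613 + \frac{220}{9} = \frac{284737}{9}$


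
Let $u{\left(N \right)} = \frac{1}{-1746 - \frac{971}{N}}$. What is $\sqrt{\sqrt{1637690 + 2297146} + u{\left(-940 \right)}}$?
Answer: $\frac{\sqrt{-1541852860 + 16142894354166 \sqrt{109301}}}{1640269} \approx 44.538$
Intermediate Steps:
$\sqrt{\sqrt{1637690 + 2297146} + u{\left(-940 \right)}} = \sqrt{\sqrt{1637690 + 2297146} - - \frac{940}{971 + 1746 \left(-940\right)}} = \sqrt{\sqrt{3934836} - - \frac{940}{971 - 1641240}} = \sqrt{6 \sqrt{109301} - - \frac{940}{-1640269}} = \sqrt{6 \sqrt{109301} - \left(-940\right) \left(- \frac{1}{1640269}\right)} = \sqrt{6 \sqrt{109301} - \frac{940}{1640269}} = \sqrt{- \frac{940}{1640269} + 6 \sqrt{109301}}$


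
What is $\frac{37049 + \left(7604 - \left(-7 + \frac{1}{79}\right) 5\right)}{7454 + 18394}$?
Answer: $\frac{3530347}{2041992} \approx 1.7289$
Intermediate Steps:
$\frac{37049 + \left(7604 - \left(-7 + \frac{1}{79}\right) 5\right)}{7454 + 18394} = \frac{37049 + \left(7604 - \left(-7 + \frac{1}{79}\right) 5\right)}{25848} = \left(37049 + \left(7604 - \left(- \frac{552}{79}\right) 5\right)\right) \frac{1}{25848} = \left(37049 + \left(7604 - - \frac{2760}{79}\right)\right) \frac{1}{25848} = \left(37049 + \left(7604 + \frac{2760}{79}\right)\right) \frac{1}{25848} = \left(37049 + \frac{603476}{79}\right) \frac{1}{25848} = \frac{3530347}{79} \cdot \frac{1}{25848} = \frac{3530347}{2041992}$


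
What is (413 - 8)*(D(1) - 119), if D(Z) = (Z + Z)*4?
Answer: -44955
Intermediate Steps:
D(Z) = 8*Z (D(Z) = (2*Z)*4 = 8*Z)
(413 - 8)*(D(1) - 119) = (413 - 8)*(8*1 - 119) = 405*(8 - 119) = 405*(-111) = -44955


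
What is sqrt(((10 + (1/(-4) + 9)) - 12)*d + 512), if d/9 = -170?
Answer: I*sqrt(39262)/2 ≈ 99.073*I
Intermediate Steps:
d = -1530 (d = 9*(-170) = -1530)
sqrt(((10 + (1/(-4) + 9)) - 12)*d + 512) = sqrt(((10 + (1/(-4) + 9)) - 12)*(-1530) + 512) = sqrt(((10 + (-1/4 + 9)) - 12)*(-1530) + 512) = sqrt(((10 + 35/4) - 12)*(-1530) + 512) = sqrt((75/4 - 12)*(-1530) + 512) = sqrt((27/4)*(-1530) + 512) = sqrt(-20655/2 + 512) = sqrt(-19631/2) = I*sqrt(39262)/2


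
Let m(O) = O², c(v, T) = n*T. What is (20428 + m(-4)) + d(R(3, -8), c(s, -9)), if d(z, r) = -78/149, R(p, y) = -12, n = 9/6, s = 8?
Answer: 3046078/149 ≈ 20443.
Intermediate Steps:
n = 3/2 (n = 9*(⅙) = 3/2 ≈ 1.5000)
c(v, T) = 3*T/2
d(z, r) = -78/149 (d(z, r) = -78*1/149 = -78/149)
(20428 + m(-4)) + d(R(3, -8), c(s, -9)) = (20428 + (-4)²) - 78/149 = (20428 + 16) - 78/149 = 20444 - 78/149 = 3046078/149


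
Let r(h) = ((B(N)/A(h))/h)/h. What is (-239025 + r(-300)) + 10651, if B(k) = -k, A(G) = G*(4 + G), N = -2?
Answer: -912582503999999/3996000000 ≈ -2.2837e+5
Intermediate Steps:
r(h) = 2/(h³*(4 + h)) (r(h) = (((-1*(-2))/((h*(4 + h))))/h)/h = ((2*(1/(h*(4 + h))))/h)/h = ((2/(h*(4 + h)))/h)/h = (2/(h²*(4 + h)))/h = 2/(h³*(4 + h)))
(-239025 + r(-300)) + 10651 = (-239025 + 2/((-300)³*(4 - 300))) + 10651 = (-239025 + 2*(-1/27000000)/(-296)) + 10651 = (-239025 + 2*(-1/27000000)*(-1/296)) + 10651 = (-239025 + 1/3996000000) + 10651 = -955143899999999/3996000000 + 10651 = -912582503999999/3996000000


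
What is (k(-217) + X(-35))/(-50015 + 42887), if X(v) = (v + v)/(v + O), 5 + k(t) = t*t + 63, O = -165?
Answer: -942947/142560 ≈ -6.6144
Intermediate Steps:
k(t) = 58 + t² (k(t) = -5 + (t*t + 63) = -5 + (t² + 63) = -5 + (63 + t²) = 58 + t²)
X(v) = 2*v/(-165 + v) (X(v) = (v + v)/(v - 165) = (2*v)/(-165 + v) = 2*v/(-165 + v))
(k(-217) + X(-35))/(-50015 + 42887) = ((58 + (-217)²) + 2*(-35)/(-165 - 35))/(-50015 + 42887) = ((58 + 47089) + 2*(-35)/(-200))/(-7128) = (47147 + 2*(-35)*(-1/200))*(-1/7128) = (47147 + 7/20)*(-1/7128) = (942947/20)*(-1/7128) = -942947/142560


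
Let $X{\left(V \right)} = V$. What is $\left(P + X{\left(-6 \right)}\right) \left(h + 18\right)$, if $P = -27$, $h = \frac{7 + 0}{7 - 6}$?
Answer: $-825$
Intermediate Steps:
$h = 7$ ($h = \frac{7}{1} = 7 \cdot 1 = 7$)
$\left(P + X{\left(-6 \right)}\right) \left(h + 18\right) = \left(-27 - 6\right) \left(7 + 18\right) = \left(-33\right) 25 = -825$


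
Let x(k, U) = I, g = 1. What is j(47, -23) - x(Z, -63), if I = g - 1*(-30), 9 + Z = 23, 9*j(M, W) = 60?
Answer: -73/3 ≈ -24.333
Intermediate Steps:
j(M, W) = 20/3 (j(M, W) = (⅑)*60 = 20/3)
Z = 14 (Z = -9 + 23 = 14)
I = 31 (I = 1 - 1*(-30) = 1 + 30 = 31)
x(k, U) = 31
j(47, -23) - x(Z, -63) = 20/3 - 1*31 = 20/3 - 31 = -73/3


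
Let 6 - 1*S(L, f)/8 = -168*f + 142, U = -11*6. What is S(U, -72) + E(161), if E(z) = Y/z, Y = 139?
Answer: -15754677/161 ≈ -97855.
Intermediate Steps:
U = -66
S(L, f) = -1088 + 1344*f (S(L, f) = 48 - 8*(-168*f + 142) = 48 - 8*(142 - 168*f) = 48 + (-1136 + 1344*f) = -1088 + 1344*f)
E(z) = 139/z
S(U, -72) + E(161) = (-1088 + 1344*(-72)) + 139/161 = (-1088 - 96768) + 139*(1/161) = -97856 + 139/161 = -15754677/161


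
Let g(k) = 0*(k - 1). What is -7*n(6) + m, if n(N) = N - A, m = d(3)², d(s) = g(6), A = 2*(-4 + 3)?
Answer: -56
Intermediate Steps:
A = -2 (A = 2*(-1) = -2)
g(k) = 0 (g(k) = 0*(-1 + k) = 0)
d(s) = 0
m = 0 (m = 0² = 0)
n(N) = 2 + N (n(N) = N - 1*(-2) = N + 2 = 2 + N)
-7*n(6) + m = -7*(2 + 6) + 0 = -7*8 + 0 = -56 + 0 = -56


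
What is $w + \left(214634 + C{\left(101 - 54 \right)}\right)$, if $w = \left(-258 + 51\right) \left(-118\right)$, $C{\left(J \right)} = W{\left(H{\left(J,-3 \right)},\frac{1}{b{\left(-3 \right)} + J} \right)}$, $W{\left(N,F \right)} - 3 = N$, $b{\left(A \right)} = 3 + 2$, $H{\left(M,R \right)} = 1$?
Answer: $239064$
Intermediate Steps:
$b{\left(A \right)} = 5$
$W{\left(N,F \right)} = 3 + N$
$C{\left(J \right)} = 4$ ($C{\left(J \right)} = 3 + 1 = 4$)
$w = 24426$ ($w = \left(-207\right) \left(-118\right) = 24426$)
$w + \left(214634 + C{\left(101 - 54 \right)}\right) = 24426 + \left(214634 + 4\right) = 24426 + 214638 = 239064$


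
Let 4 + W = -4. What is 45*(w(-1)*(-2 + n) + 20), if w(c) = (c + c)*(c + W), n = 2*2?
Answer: 2520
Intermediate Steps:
W = -8 (W = -4 - 4 = -8)
n = 4
w(c) = 2*c*(-8 + c) (w(c) = (c + c)*(c - 8) = (2*c)*(-8 + c) = 2*c*(-8 + c))
45*(w(-1)*(-2 + n) + 20) = 45*((2*(-1)*(-8 - 1))*(-2 + 4) + 20) = 45*((2*(-1)*(-9))*2 + 20) = 45*(18*2 + 20) = 45*(36 + 20) = 45*56 = 2520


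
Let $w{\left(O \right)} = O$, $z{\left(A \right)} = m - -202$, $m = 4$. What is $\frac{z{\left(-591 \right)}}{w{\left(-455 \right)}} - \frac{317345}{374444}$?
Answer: $- \frac{31646777}{24338860} \approx -1.3003$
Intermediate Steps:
$z{\left(A \right)} = 206$ ($z{\left(A \right)} = 4 - -202 = 4 + 202 = 206$)
$\frac{z{\left(-591 \right)}}{w{\left(-455 \right)}} - \frac{317345}{374444} = \frac{206}{-455} - \frac{317345}{374444} = 206 \left(- \frac{1}{455}\right) - \frac{45335}{53492} = - \frac{206}{455} - \frac{45335}{53492} = - \frac{31646777}{24338860}$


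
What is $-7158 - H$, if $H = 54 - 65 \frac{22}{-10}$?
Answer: $-7355$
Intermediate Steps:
$H = 197$ ($H = 54 - 65 \cdot 22 \left(- \frac{1}{10}\right) = 54 - -143 = 54 + 143 = 197$)
$-7158 - H = -7158 - 197 = -7355$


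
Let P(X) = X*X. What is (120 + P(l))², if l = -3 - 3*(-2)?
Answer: 16641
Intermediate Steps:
l = 3 (l = -3 + 6 = 3)
P(X) = X²
(120 + P(l))² = (120 + 3²)² = (120 + 9)² = 129² = 16641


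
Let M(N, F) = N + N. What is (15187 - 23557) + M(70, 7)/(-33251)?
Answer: -278311010/33251 ≈ -8370.0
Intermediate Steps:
M(N, F) = 2*N
(15187 - 23557) + M(70, 7)/(-33251) = (15187 - 23557) + (2*70)/(-33251) = -8370 + 140*(-1/33251) = -8370 - 140/33251 = -278311010/33251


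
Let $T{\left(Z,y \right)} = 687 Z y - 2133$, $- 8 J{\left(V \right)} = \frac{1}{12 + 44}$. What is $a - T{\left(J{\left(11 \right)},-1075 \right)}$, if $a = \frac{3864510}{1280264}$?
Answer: $\frac{34953015507}{71694784} \approx 487.53$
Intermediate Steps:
$J{\left(V \right)} = - \frac{1}{448}$ ($J{\left(V \right)} = - \frac{1}{8 \left(12 + 44\right)} = - \frac{1}{8 \cdot 56} = \left(- \frac{1}{8}\right) \frac{1}{56} = - \frac{1}{448}$)
$a = \frac{1932255}{640132}$ ($a = 3864510 \cdot \frac{1}{1280264} = \frac{1932255}{640132} \approx 3.0185$)
$T{\left(Z,y \right)} = -2133 + 687 Z y$ ($T{\left(Z,y \right)} = 687 Z y - 2133 = -2133 + 687 Z y$)
$a - T{\left(J{\left(11 \right)},-1075 \right)} = \frac{1932255}{640132} - \left(-2133 + 687 \left(- \frac{1}{448}\right) \left(-1075\right)\right) = \frac{1932255}{640132} - \left(-2133 + \frac{738525}{448}\right) = \frac{1932255}{640132} - - \frac{217059}{448} = \frac{1932255}{640132} + \frac{217059}{448} = \frac{34953015507}{71694784}$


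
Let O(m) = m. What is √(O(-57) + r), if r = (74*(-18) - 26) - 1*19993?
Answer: 4*I*√1338 ≈ 146.31*I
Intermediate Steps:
r = -21351 (r = (-1332 - 26) - 19993 = -1358 - 19993 = -21351)
√(O(-57) + r) = √(-57 - 21351) = √(-21408) = 4*I*√1338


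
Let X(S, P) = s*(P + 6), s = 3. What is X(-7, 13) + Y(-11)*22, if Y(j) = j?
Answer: -185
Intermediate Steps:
X(S, P) = 18 + 3*P (X(S, P) = 3*(P + 6) = 3*(6 + P) = 18 + 3*P)
X(-7, 13) + Y(-11)*22 = (18 + 3*13) - 11*22 = (18 + 39) - 242 = 57 - 242 = -185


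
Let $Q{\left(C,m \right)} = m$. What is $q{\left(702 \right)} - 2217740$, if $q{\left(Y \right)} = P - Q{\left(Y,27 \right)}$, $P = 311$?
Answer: $-2217456$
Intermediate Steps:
$q{\left(Y \right)} = 284$ ($q{\left(Y \right)} = 311 - 27 = 284$)
$q{\left(702 \right)} - 2217740 = 284 - 2217740 = -2217456$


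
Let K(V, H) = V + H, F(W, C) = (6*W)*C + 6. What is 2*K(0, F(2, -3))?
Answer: -60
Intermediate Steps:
F(W, C) = 6 + 6*C*W (F(W, C) = 6*C*W + 6 = 6 + 6*C*W)
K(V, H) = H + V
2*K(0, F(2, -3)) = 2*((6 + 6*(-3)*2) + 0) = 2*((6 - 36) + 0) = 2*(-30 + 0) = 2*(-30) = -60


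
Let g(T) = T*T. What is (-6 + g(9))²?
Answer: 5625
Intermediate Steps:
g(T) = T²
(-6 + g(9))² = (-6 + 9²)² = (-6 + 81)² = 75² = 5625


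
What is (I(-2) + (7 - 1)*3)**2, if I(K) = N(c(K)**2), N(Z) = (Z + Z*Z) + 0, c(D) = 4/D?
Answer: 1444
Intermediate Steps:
N(Z) = Z + Z**2 (N(Z) = (Z + Z**2) + 0 = Z + Z**2)
I(K) = 16*(1 + 16/K**2)/K**2 (I(K) = (4/K)**2*(1 + (4/K)**2) = (16/K**2)*(1 + 16/K**2) = 16*(1 + 16/K**2)/K**2)
(I(-2) + (7 - 1)*3)**2 = (16*(16 + (-2)**2)/(-2)**4 + (7 - 1)*3)**2 = (16*(1/16)*(16 + 4) + 6*3)**2 = (16*(1/16)*20 + 18)**2 = (20 + 18)**2 = 38**2 = 1444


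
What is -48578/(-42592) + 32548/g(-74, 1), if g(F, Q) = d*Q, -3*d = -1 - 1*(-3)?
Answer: -1039689023/21296 ≈ -48821.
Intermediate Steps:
d = -⅔ (d = -(-1 - 1*(-3))/3 = -(-1 + 3)/3 = -⅓*2 = -⅔ ≈ -0.66667)
g(F, Q) = -2*Q/3
-48578/(-42592) + 32548/g(-74, 1) = -48578/(-42592) + 32548/((-⅔*1)) = -48578*(-1/42592) + 32548/(-⅔) = 24289/21296 + 32548*(-3/2) = 24289/21296 - 48822 = -1039689023/21296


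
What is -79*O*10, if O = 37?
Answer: -29230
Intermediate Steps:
-79*O*10 = -79*37*10 = -2923*10 = -29230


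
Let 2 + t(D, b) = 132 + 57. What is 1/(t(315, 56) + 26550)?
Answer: 1/26737 ≈ 3.7401e-5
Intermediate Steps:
t(D, b) = 187 (t(D, b) = -2 + (132 + 57) = -2 + 189 = 187)
1/(t(315, 56) + 26550) = 1/(187 + 26550) = 1/26737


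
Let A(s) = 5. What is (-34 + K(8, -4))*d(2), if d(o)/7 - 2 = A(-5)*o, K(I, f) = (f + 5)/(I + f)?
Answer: -2835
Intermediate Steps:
K(I, f) = (5 + f)/(I + f)
d(o) = 14 + 35*o (d(o) = 14 + 7*(5*o) = 14 + 35*o)
(-34 + K(8, -4))*d(2) = (-34 + (5 - 4)/(8 - 4))*(14 + 35*2) = (-34 + 1/4)*(14 + 70) = (-34 + (¼)*1)*84 = (-34 + ¼)*84 = -135/4*84 = -2835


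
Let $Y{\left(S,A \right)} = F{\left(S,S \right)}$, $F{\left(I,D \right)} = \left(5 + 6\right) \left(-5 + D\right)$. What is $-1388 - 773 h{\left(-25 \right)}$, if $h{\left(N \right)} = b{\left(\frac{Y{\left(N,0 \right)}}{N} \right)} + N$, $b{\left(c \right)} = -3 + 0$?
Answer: $20256$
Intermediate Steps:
$F{\left(I,D \right)} = -55 + 11 D$ ($F{\left(I,D \right)} = 11 \left(-5 + D\right) = -55 + 11 D$)
$Y{\left(S,A \right)} = -55 + 11 S$
$b{\left(c \right)} = -3$
$h{\left(N \right)} = -3 + N$
$-1388 - 773 h{\left(-25 \right)} = -1388 - 773 \left(-3 - 25\right) = -1388 - -21644 = -1388 + 21644 = 20256$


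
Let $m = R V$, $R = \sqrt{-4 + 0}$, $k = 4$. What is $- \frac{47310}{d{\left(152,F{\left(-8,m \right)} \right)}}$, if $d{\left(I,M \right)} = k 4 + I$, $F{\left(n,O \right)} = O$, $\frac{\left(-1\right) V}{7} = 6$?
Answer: $- \frac{7885}{28} \approx -281.61$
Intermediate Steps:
$R = 2 i$ ($R = \sqrt{-4} = 2 i \approx 2.0 i$)
$V = -42$ ($V = \left(-7\right) 6 = -42$)
$m = - 84 i$ ($m = 2 i \left(-42\right) = - 84 i \approx - 84.0 i$)
$d{\left(I,M \right)} = 16 + I$ ($d{\left(I,M \right)} = 4 \cdot 4 + I = 16 + I$)
$- \frac{47310}{d{\left(152,F{\left(-8,m \right)} \right)}} = - \frac{47310}{16 + 152} = - \frac{47310}{168} = \left(-47310\right) \frac{1}{168} = - \frac{7885}{28}$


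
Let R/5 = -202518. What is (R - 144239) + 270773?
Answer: -886056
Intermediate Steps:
R = -1012590 (R = 5*(-202518) = -1012590)
(R - 144239) + 270773 = (-1012590 - 144239) + 270773 = -1156829 + 270773 = -886056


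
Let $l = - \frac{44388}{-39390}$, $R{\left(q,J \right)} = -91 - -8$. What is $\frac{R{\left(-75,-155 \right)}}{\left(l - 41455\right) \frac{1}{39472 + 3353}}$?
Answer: $\frac{23335128375}{272144677} \approx 85.745$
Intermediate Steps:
$R{\left(q,J \right)} = -83$ ($R{\left(q,J \right)} = -91 + 8 = -83$)
$l = \frac{7398}{6565}$ ($l = \left(-44388\right) \left(- \frac{1}{39390}\right) = \frac{7398}{6565} \approx 1.1269$)
$\frac{R{\left(-75,-155 \right)}}{\left(l - 41455\right) \frac{1}{39472 + 3353}} = - \frac{83}{\left(\frac{7398}{6565} - 41455\right) \frac{1}{39472 + 3353}} = - \frac{83}{\left(- \frac{272144677}{6565}\right) \frac{1}{42825}} = - \frac{83}{- \frac{272144677}{281146125}} = \left(-83\right) \left(- \frac{281146125}{272144677}\right) = \frac{23335128375}{272144677}$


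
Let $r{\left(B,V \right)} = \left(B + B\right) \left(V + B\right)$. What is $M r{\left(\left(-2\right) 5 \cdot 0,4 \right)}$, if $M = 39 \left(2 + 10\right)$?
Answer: $0$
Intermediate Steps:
$r{\left(B,V \right)} = 2 B \left(B + V\right)$
$M = 468$ ($M = 39 \cdot 12 = 468$)
$M r{\left(\left(-2\right) 5 \cdot 0,4 \right)} = 468 \cdot 2 \left(-2\right) 5 \cdot 0 \left(\left(-2\right) 5 \cdot 0 + 4\right) = 468 \cdot 2 \left(\left(-10\right) 0\right) \left(\left(-10\right) 0 + 4\right) = 468 \cdot 2 \cdot 0 \left(0 + 4\right) = 468 \cdot 2 \cdot 0 \cdot 4 = 468 \cdot 0 = 0$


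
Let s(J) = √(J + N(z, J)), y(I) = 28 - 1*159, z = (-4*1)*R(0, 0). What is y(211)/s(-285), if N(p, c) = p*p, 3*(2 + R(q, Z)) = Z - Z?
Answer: 131*I*√221/221 ≈ 8.812*I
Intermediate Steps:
R(q, Z) = -2 (R(q, Z) = -2 + (Z - Z)/3 = -2 + (⅓)*0 = -2 + 0 = -2)
z = 8 (z = -4*1*(-2) = -4*(-2) = 8)
y(I) = -131 (y(I) = 28 - 159 = -131)
N(p, c) = p²
s(J) = √(64 + J) (s(J) = √(J + 8²) = √(J + 64) = √(64 + J))
y(211)/s(-285) = -131/√(64 - 285) = -131*(-I*√221/221) = -(-131)*I*√221/221 = 131*I*√221/221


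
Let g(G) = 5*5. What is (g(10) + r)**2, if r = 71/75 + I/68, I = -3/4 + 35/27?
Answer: 22707922070089/33708960000 ≈ 673.65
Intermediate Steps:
g(G) = 25
I = 59/108 (I = -3*1/4 + 35*(1/27) = -3/4 + 35/27 = 59/108 ≈ 0.54630)
r = 175283/183600 (r = 71/75 + (59/108)/68 = 71*(1/75) + (59/108)*(1/68) = 71/75 + 59/7344 = 175283/183600 ≈ 0.95470)
(g(10) + r)**2 = (25 + 175283/183600)**2 = (4765283/183600)**2 = 22707922070089/33708960000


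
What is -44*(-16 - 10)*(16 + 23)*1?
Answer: 44616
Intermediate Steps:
-44*(-16 - 10)*(16 + 23)*1 = -(-1144)*39*1 = -44*(-1014)*1 = 44616*1 = 44616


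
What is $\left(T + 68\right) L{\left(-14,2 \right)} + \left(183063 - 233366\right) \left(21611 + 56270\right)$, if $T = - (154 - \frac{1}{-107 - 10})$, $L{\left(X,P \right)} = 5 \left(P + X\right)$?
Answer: $- \frac{152788068517}{39} \approx -3.9176 \cdot 10^{9}$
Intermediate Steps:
$L{\left(X,P \right)} = 5 P + 5 X$
$T = - \frac{18019}{117}$ ($T = - (154 - \frac{1}{-117}) = - (154 - - \frac{1}{117}) = - (154 + \frac{1}{117}) = \left(-1\right) \frac{18019}{117} = - \frac{18019}{117} \approx -154.01$)
$\left(T + 68\right) L{\left(-14,2 \right)} + \left(183063 - 233366\right) \left(21611 + 56270\right) = \left(- \frac{18019}{117} + 68\right) \left(5 \cdot 2 + 5 \left(-14\right)\right) + \left(183063 - 233366\right) \left(21611 + 56270\right) = - \frac{10063 \left(10 - 70\right)}{117} - 3917647943 = \left(- \frac{10063}{117}\right) \left(-60\right) - 3917647943 = \frac{201260}{39} - 3917647943 = - \frac{152788068517}{39}$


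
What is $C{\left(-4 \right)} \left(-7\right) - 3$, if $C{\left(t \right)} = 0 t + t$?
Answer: $25$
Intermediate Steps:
$C{\left(t \right)} = t$ ($C{\left(t \right)} = 0 + t = t$)
$C{\left(-4 \right)} \left(-7\right) - 3 = \left(-4\right) \left(-7\right) - 3 = 28 - 3 = 25$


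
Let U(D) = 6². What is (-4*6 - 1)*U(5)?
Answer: -900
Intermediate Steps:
U(D) = 36
(-4*6 - 1)*U(5) = (-4*6 - 1)*36 = (-24 - 1)*36 = -25*36 = -900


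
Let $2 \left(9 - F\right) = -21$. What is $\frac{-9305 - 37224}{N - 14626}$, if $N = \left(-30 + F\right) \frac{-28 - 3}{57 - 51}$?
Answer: $\frac{186116}{58287} \approx 3.1931$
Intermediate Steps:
$F = \frac{39}{2}$ ($F = 9 - - \frac{21}{2} = 9 + \frac{21}{2} = \frac{39}{2} \approx 19.5$)
$N = \frac{217}{4}$ ($N = \left(-30 + \frac{39}{2}\right) \frac{-28 - 3}{57 - 51} = - \frac{21 \left(- \frac{31}{6}\right)}{2} = - \frac{21 \left(\left(-31\right) \frac{1}{6}\right)}{2} = \left(- \frac{21}{2}\right) \left(- \frac{31}{6}\right) = \frac{217}{4} \approx 54.25$)
$\frac{-9305 - 37224}{N - 14626} = \frac{-9305 - 37224}{\frac{217}{4} - 14626} = - \frac{46529}{- \frac{58287}{4}} = \left(-46529\right) \left(- \frac{4}{58287}\right) = \frac{186116}{58287}$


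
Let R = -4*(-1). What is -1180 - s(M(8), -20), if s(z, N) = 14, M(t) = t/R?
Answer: -1194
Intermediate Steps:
R = 4
M(t) = t/4
-1180 - s(M(8), -20) = -1180 - 1*14 = -1180 - 14 = -1194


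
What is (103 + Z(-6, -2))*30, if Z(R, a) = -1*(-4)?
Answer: 3210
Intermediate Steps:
Z(R, a) = 4
(103 + Z(-6, -2))*30 = (103 + 4)*30 = 107*30 = 3210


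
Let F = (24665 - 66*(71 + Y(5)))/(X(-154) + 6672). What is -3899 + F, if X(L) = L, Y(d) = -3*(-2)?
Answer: -25394099/6518 ≈ -3896.0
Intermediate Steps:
Y(d) = 6
F = 19583/6518 (F = (24665 - 66*(71 + 6))/(-154 + 6672) = (24665 - 66*77)/6518 = (24665 - 5082)*(1/6518) = 19583*(1/6518) = 19583/6518 ≈ 3.0044)
-3899 + F = -3899 + 19583/6518 = -25394099/6518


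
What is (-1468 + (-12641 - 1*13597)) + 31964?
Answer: 4258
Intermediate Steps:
(-1468 + (-12641 - 1*13597)) + 31964 = (-1468 + (-12641 - 13597)) + 31964 = (-1468 - 26238) + 31964 = -27706 + 31964 = 4258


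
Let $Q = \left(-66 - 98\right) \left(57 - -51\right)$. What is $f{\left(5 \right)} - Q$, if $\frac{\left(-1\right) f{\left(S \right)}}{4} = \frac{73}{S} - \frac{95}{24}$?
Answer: $\frac{530083}{30} \approx 17669.0$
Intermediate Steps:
$f{\left(S \right)} = \frac{95}{6} - \frac{292}{S}$ ($f{\left(S \right)} = - 4 \left(\frac{73}{S} - \frac{95}{24}\right) = - 4 \left(- \frac{95}{24} + \frac{73}{S}\right) = \frac{95}{6} - \frac{292}{S}$)
$Q = -17712$ ($Q = - 164 \left(57 + 51\right) = \left(-164\right) 108 = -17712$)
$f{\left(5 \right)} - Q = \left(\frac{95}{6} - \frac{292}{5}\right) - -17712 = \left(\frac{95}{6} - \frac{292}{5}\right) + 17712 = - \frac{1277}{30} + 17712 = \frac{530083}{30}$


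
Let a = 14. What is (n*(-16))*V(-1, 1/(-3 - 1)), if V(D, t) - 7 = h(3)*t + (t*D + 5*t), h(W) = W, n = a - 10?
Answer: -336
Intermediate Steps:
n = 4 (n = 14 - 10 = 4)
V(D, t) = 7 + 8*t + D*t (V(D, t) = 7 + (3*t + (t*D + 5*t)) = 7 + (3*t + (D*t + 5*t)) = 7 + (3*t + (5*t + D*t)) = 7 + (8*t + D*t) = 7 + 8*t + D*t)
(n*(-16))*V(-1, 1/(-3 - 1)) = (4*(-16))*(7 + 8/(-3 - 1) - 1/(-3 - 1)) = -64*(7 + 8/(-4) - 1/(-4)) = -64*(7 + 8*(-¼) - 1*(-¼)) = -64*(7 - 2 + ¼) = -64*21/4 = -336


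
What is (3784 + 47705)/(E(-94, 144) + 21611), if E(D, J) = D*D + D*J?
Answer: 5721/1879 ≈ 3.0447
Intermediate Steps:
E(D, J) = D² + D*J
(3784 + 47705)/(E(-94, 144) + 21611) = (3784 + 47705)/(-94*(-94 + 144) + 21611) = 51489/(-94*50 + 21611) = 51489/(-4700 + 21611) = 51489/16911 = 51489*(1/16911) = 5721/1879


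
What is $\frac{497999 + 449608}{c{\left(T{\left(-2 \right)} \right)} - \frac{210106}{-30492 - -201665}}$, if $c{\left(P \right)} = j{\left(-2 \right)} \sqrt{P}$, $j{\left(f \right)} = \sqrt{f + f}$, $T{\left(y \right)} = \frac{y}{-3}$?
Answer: $- \frac{51120281451013749}{183417580570} - \frac{27765070763691903 i \sqrt{6}}{183417580570} \approx -2.7871 \cdot 10^{5} - 3.7079 \cdot 10^{5} i$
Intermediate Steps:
$T{\left(y \right)} = - \frac{y}{3}$ ($T{\left(y \right)} = y \left(- \frac{1}{3}\right) = - \frac{y}{3}$)
$j{\left(f \right)} = \sqrt{2} \sqrt{f}$ ($j{\left(f \right)} = \sqrt{2 f} = \sqrt{2} \sqrt{f}$)
$c{\left(P \right)} = 2 i \sqrt{P}$ ($c{\left(P \right)} = \sqrt{2} \sqrt{-2} \sqrt{P} = \sqrt{2} i \sqrt{2} \sqrt{P} = 2 i \sqrt{P}$)
$\frac{497999 + 449608}{c{\left(T{\left(-2 \right)} \right)} - \frac{210106}{-30492 - -201665}} = \frac{497999 + 449608}{2 i \sqrt{\left(- \frac{1}{3}\right) \left(-2\right)} - \frac{210106}{-30492 - -201665}} = \frac{947607}{2 i \sqrt{\frac{2}{3}} - \frac{210106}{-30492 + 201665}} = \frac{947607}{2 i \frac{\sqrt{6}}{3} - \frac{210106}{171173}} = \frac{947607}{\frac{2 i \sqrt{6}}{3} - \frac{210106}{171173}} = \frac{947607}{- \frac{210106}{171173} + \frac{2 i \sqrt{6}}{3}}$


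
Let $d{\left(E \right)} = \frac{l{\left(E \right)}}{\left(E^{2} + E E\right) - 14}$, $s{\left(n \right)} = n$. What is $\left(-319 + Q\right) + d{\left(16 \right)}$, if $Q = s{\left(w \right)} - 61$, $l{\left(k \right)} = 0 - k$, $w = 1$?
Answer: $- \frac{94379}{249} \approx -379.03$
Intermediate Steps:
$l{\left(k \right)} = - k$
$d{\left(E \right)} = - \frac{E}{-14 + 2 E^{2}}$ ($d{\left(E \right)} = \frac{\left(-1\right) E}{\left(E^{2} + E E\right) - 14} = \frac{\left(-1\right) E}{\left(E^{2} + E^{2}\right) - 14} = \frac{\left(-1\right) E}{2 E^{2} - 14} = \frac{\left(-1\right) E}{-14 + 2 E^{2}} = - \frac{E}{-14 + 2 E^{2}}$)
$Q = -60$ ($Q = 1 - 61 = -60$)
$\left(-319 + Q\right) + d{\left(16 \right)} = \left(-319 - 60\right) - \frac{16}{-14 + 2 \cdot 16^{2}} = -379 - \frac{16}{-14 + 2 \cdot 256} = -379 - \frac{16}{-14 + 512} = -379 - \frac{16}{498} = -379 - 16 \cdot \frac{1}{498} = -379 - \frac{8}{249} = - \frac{94379}{249}$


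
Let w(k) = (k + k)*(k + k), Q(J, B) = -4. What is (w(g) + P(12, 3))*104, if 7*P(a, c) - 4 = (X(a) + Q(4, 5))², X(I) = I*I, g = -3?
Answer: 2065024/7 ≈ 2.9500e+5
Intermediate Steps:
X(I) = I²
P(a, c) = 4/7 + (-4 + a²)²/7 (P(a, c) = 4/7 + (a² - 4)²/7 = 4/7 + (-4 + a²)²/7)
w(k) = 4*k² (w(k) = (2*k)*(2*k) = 4*k²)
(w(g) + P(12, 3))*104 = (4*(-3)² + (4/7 + (-4 + 12²)²/7))*104 = (4*9 + (4/7 + (-4 + 144)²/7))*104 = (36 + (4/7 + (⅐)*140²))*104 = (36 + (4/7 + (⅐)*19600))*104 = (36 + (4/7 + 2800))*104 = (36 + 19604/7)*104 = (19856/7)*104 = 2065024/7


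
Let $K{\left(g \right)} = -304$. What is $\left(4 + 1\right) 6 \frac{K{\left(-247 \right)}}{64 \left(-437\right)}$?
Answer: $\frac{15}{46} \approx 0.32609$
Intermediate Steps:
$\left(4 + 1\right) 6 \frac{K{\left(-247 \right)}}{64 \left(-437\right)} = \left(4 + 1\right) 6 \left(- \frac{304}{64 \left(-437\right)}\right) = 5 \cdot 6 \left(- \frac{304}{-27968}\right) = 30 \left(\left(-304\right) \left(- \frac{1}{27968}\right)\right) = 30 \cdot \frac{1}{92} = \frac{15}{46}$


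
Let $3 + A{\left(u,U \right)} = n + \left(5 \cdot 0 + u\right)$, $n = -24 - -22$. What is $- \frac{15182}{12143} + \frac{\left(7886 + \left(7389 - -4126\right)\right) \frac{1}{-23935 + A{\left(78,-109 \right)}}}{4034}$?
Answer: $- \frac{487214800133}{389625592348} \approx -1.2505$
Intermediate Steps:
$n = -2$ ($n = -24 + 22 = -2$)
$A{\left(u,U \right)} = -5 + u$ ($A{\left(u,U \right)} = -3 + \left(-2 + \left(5 \cdot 0 + u\right)\right) = -3 + \left(-2 + \left(0 + u\right)\right) = -3 + \left(-2 + u\right) = -5 + u$)
$- \frac{15182}{12143} + \frac{\left(7886 + \left(7389 - -4126\right)\right) \frac{1}{-23935 + A{\left(78,-109 \right)}}}{4034} = - \frac{15182}{12143} + \frac{\left(7886 + \left(7389 - -4126\right)\right) \frac{1}{-23935 + \left(-5 + 78\right)}}{4034} = \left(-15182\right) \frac{1}{12143} + \frac{7886 + \left(7389 + 4126\right)}{-23935 + 73} \cdot \frac{1}{4034} = - \frac{15182}{12143} + \frac{7886 + 11515}{-23862} \cdot \frac{1}{4034} = - \frac{15182}{12143} + 19401 \left(- \frac{1}{23862}\right) \frac{1}{4034} = - \frac{15182}{12143} - \frac{6467}{32086436} = - \frac{487214800133}{389625592348}$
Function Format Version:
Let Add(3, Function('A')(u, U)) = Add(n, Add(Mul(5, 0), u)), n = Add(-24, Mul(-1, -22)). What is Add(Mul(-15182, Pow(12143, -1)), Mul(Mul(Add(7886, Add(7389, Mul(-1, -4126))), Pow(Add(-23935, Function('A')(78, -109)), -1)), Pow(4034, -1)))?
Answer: Rational(-487214800133, 389625592348) ≈ -1.2505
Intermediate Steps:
n = -2 (n = Add(-24, 22) = -2)
Function('A')(u, U) = Add(-5, u) (Function('A')(u, U) = Add(-3, Add(-2, Add(Mul(5, 0), u))) = Add(-3, Add(-2, Add(0, u))) = Add(-3, Add(-2, u)) = Add(-5, u))
Add(Mul(-15182, Pow(12143, -1)), Mul(Mul(Add(7886, Add(7389, Mul(-1, -4126))), Pow(Add(-23935, Function('A')(78, -109)), -1)), Pow(4034, -1))) = Add(Mul(-15182, Pow(12143, -1)), Mul(Mul(Add(7886, Add(7389, Mul(-1, -4126))), Pow(Add(-23935, Add(-5, 78)), -1)), Pow(4034, -1))) = Add(Mul(-15182, Rational(1, 12143)), Mul(Mul(Add(7886, Add(7389, 4126)), Pow(Add(-23935, 73), -1)), Rational(1, 4034))) = Add(Rational(-15182, 12143), Mul(Mul(Add(7886, 11515), Pow(-23862, -1)), Rational(1, 4034))) = Add(Rational(-15182, 12143), Mul(Mul(19401, Rational(-1, 23862)), Rational(1, 4034))) = Add(Rational(-15182, 12143), Mul(Rational(-6467, 7954), Rational(1, 4034))) = Add(Rational(-15182, 12143), Rational(-6467, 32086436)) = Rational(-487214800133, 389625592348)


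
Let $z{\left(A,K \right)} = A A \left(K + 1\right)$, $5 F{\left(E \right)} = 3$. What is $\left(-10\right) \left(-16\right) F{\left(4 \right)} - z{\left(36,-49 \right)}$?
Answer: $62304$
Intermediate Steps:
$F{\left(E \right)} = \frac{3}{5}$ ($F{\left(E \right)} = \frac{1}{5} \cdot 3 = \frac{3}{5}$)
$z{\left(A,K \right)} = A^{2} \left(1 + K\right)$
$\left(-10\right) \left(-16\right) F{\left(4 \right)} - z{\left(36,-49 \right)} = \left(-10\right) \left(-16\right) \frac{3}{5} - 36^{2} \left(1 - 49\right) = 160 \cdot \frac{3}{5} - 1296 \left(-48\right) = 96 - -62208 = 96 + 62208 = 62304$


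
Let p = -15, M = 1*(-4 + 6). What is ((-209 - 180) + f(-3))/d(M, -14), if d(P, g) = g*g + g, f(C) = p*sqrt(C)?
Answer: -389/182 - 15*I*sqrt(3)/182 ≈ -2.1374 - 0.14275*I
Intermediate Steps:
M = 2 (M = 1*2 = 2)
f(C) = -15*sqrt(C)
d(P, g) = g + g**2 (d(P, g) = g**2 + g = g + g**2)
((-209 - 180) + f(-3))/d(M, -14) = ((-209 - 180) - 15*I*sqrt(3))/((-14*(1 - 14))) = (-389 - 15*I*sqrt(3))/((-14*(-13))) = (-389 - 15*I*sqrt(3))/182 = (-389 - 15*I*sqrt(3))*(1/182) = -389/182 - 15*I*sqrt(3)/182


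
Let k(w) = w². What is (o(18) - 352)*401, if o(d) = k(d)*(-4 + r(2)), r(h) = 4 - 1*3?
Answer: -530924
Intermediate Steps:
r(h) = 1 (r(h) = 4 - 3 = 1)
o(d) = -3*d² (o(d) = d²*(-4 + 1) = d²*(-3) = -3*d²)
(o(18) - 352)*401 = (-3*18² - 352)*401 = (-3*324 - 352)*401 = (-972 - 352)*401 = -1324*401 = -530924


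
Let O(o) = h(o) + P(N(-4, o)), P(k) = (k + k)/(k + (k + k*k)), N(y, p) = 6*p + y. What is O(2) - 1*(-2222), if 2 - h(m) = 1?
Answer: 11116/5 ≈ 2223.2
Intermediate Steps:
h(m) = 1 (h(m) = 2 - 1*1 = 2 - 1 = 1)
N(y, p) = y + 6*p
P(k) = 2*k/(k² + 2*k) (P(k) = (2*k)/(k + (k + k²)) = (2*k)/(k² + 2*k) = 2*k/(k² + 2*k))
O(o) = 1 + 2/(-2 + 6*o) (O(o) = 1 + 2/(2 + (-4 + 6*o)) = 1 + 2/(-2 + 6*o))
O(2) - 1*(-2222) = 3*2/(-1 + 3*2) - 1*(-2222) = 3*2/(-1 + 6) + 2222 = 3*2/5 + 2222 = 3*2*(⅕) + 2222 = 6/5 + 2222 = 11116/5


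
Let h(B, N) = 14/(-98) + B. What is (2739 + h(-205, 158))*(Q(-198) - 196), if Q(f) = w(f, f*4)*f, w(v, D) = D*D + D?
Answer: -314303825932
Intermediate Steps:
w(v, D) = D + D**2 (w(v, D) = D**2 + D = D + D**2)
h(B, N) = -1/7 + B (h(B, N) = 14*(-1/98) + B = -1/7 + B)
Q(f) = 4*f**2*(1 + 4*f) (Q(f) = ((f*4)*(1 + f*4))*f = ((4*f)*(1 + 4*f))*f = (4*f*(1 + 4*f))*f = 4*f**2*(1 + 4*f))
(2739 + h(-205, 158))*(Q(-198) - 196) = (2739 + (-1/7 - 205))*((-198)**2*(4 + 16*(-198)) - 196) = (2739 - 1436/7)*(39204*(4 - 3168) - 196) = 17737*(39204*(-3164) - 196)/7 = 17737*(-124041456 - 196)/7 = (17737/7)*(-124041652) = -314303825932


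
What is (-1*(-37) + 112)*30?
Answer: 4470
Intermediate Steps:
(-1*(-37) + 112)*30 = (37 + 112)*30 = 149*30 = 4470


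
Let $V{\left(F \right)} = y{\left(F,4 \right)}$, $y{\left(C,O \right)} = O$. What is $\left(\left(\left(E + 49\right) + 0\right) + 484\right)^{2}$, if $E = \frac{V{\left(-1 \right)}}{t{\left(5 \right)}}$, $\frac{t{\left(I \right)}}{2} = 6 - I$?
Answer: $286225$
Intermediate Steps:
$V{\left(F \right)} = 4$
$t{\left(I \right)} = 12 - 2 I$ ($t{\left(I \right)} = 2 \left(6 - I\right) = 12 - 2 I$)
$E = 2$ ($E = \frac{4}{12 - 10} = \frac{4}{2} = 4 \cdot \frac{1}{2} = 2$)
$\left(\left(\left(E + 49\right) + 0\right) + 484\right)^{2} = \left(\left(\left(2 + 49\right) + 0\right) + 484\right)^{2} = \left(\left(51 + 0\right) + 484\right)^{2} = \left(51 + 484\right)^{2} = 535^{2} = 286225$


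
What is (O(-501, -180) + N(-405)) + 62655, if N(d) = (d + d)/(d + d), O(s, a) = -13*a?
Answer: 64996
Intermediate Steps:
N(d) = 1 (N(d) = (2*d)/((2*d)) = (2*d)*(1/(2*d)) = 1)
(O(-501, -180) + N(-405)) + 62655 = (-13*(-180) + 1) + 62655 = (2340 + 1) + 62655 = 2341 + 62655 = 64996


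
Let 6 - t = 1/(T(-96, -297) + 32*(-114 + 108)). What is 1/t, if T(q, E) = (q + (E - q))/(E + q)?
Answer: 25053/150449 ≈ 0.16652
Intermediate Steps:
T(q, E) = E/(E + q)
t = 150449/25053 (t = 6 - 1/(-297/(-297 - 96) + 32*(-114 + 108)) = 6 - 1/(-297/(-393) + 32*(-6)) = 6 - 1/(-297*(-1/393) - 192) = 6 - 1/(99/131 - 192) = 6 - 1/(-25053/131) = 6 - 1*(-131/25053) = 6 + 131/25053 = 150449/25053 ≈ 6.0052)
1/t = 1/(150449/25053) = 25053/150449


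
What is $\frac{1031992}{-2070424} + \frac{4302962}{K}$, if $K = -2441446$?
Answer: $- \frac{714281783520}{315926774569} \approx -2.2609$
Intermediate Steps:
$\frac{1031992}{-2070424} + \frac{4302962}{K} = \frac{1031992}{-2070424} + \frac{4302962}{-2441446} = 1031992 \left(- \frac{1}{2070424}\right) + 4302962 \left(- \frac{1}{2441446}\right) = - \frac{128999}{258803} - \frac{2151481}{1220723} = - \frac{714281783520}{315926774569}$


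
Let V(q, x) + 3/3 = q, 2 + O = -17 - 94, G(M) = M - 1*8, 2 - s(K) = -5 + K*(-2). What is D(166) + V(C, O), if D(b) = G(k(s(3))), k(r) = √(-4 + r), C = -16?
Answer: -22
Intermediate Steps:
s(K) = 7 + 2*K (s(K) = 2 - (-5 + K*(-2)) = 2 - (-5 - 2*K) = 2 + (5 + 2*K) = 7 + 2*K)
G(M) = -8 + M (G(M) = M - 8 = -8 + M)
O = -113 (O = -2 + (-17 - 94) = -2 - 111 = -113)
V(q, x) = -1 + q
D(b) = -5 (D(b) = -8 + √(-4 + (7 + 2*3)) = -8 + √(-4 + (7 + 6)) = -8 + √(-4 + 13) = -8 + √9 = -8 + 3 = -5)
D(166) + V(C, O) = -5 + (-1 - 16) = -5 - 17 = -22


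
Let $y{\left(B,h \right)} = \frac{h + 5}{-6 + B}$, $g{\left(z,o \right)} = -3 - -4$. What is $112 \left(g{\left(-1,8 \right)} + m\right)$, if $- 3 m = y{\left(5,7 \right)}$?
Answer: $560$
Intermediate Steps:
$g{\left(z,o \right)} = 1$ ($g{\left(z,o \right)} = -3 + 4 = 1$)
$y{\left(B,h \right)} = \frac{5 + h}{-6 + B}$
$m = 4$ ($m = - \frac{\frac{1}{-6 + 5} \left(5 + 7\right)}{3} = - \frac{\frac{1}{-1} \cdot 12}{3} = - \frac{\left(-1\right) 12}{3} = \left(- \frac{1}{3}\right) \left(-12\right) = 4$)
$112 \left(g{\left(-1,8 \right)} + m\right) = 112 \left(1 + 4\right) = 112 \cdot 5 = 560$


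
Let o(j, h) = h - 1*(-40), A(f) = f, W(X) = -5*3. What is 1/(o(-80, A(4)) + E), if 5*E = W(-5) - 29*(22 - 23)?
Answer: 5/234 ≈ 0.021368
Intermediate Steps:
W(X) = -15
o(j, h) = 40 + h (o(j, h) = h + 40 = 40 + h)
E = 14/5 (E = (-15 - 29*(22 - 23))/5 = (-15 - 29*(-1))/5 = (-15 + 29)/5 = (1/5)*14 = 14/5 ≈ 2.8000)
1/(o(-80, A(4)) + E) = 1/((40 + 4) + 14/5) = 1/(44 + 14/5) = 1/(234/5) = 5/234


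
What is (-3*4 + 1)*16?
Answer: -176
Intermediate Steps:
(-3*4 + 1)*16 = (-12 + 1)*16 = -11*16 = -176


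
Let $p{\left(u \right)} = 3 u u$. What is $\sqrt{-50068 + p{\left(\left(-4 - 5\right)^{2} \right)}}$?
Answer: $i \sqrt{30385} \approx 174.31 i$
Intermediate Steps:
$p{\left(u \right)} = 3 u^{2}$
$\sqrt{-50068 + p{\left(\left(-4 - 5\right)^{2} \right)}} = \sqrt{-50068 + 3 \left(\left(-4 - 5\right)^{2}\right)^{2}} = \sqrt{-50068 + 3 \left(\left(-9\right)^{2}\right)^{2}} = \sqrt{-50068 + 3 \cdot 81^{2}} = \sqrt{-50068 + 3 \cdot 6561} = \sqrt{-50068 + 19683} = \sqrt{-30385} = i \sqrt{30385}$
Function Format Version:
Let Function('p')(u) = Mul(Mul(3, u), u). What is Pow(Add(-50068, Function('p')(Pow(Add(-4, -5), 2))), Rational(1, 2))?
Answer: Mul(I, Pow(30385, Rational(1, 2))) ≈ Mul(174.31, I)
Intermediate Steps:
Function('p')(u) = Mul(3, Pow(u, 2))
Pow(Add(-50068, Function('p')(Pow(Add(-4, -5), 2))), Rational(1, 2)) = Pow(Add(-50068, Mul(3, Pow(Pow(Add(-4, -5), 2), 2))), Rational(1, 2)) = Pow(Add(-50068, Mul(3, Pow(Pow(-9, 2), 2))), Rational(1, 2)) = Pow(Add(-50068, Mul(3, Pow(81, 2))), Rational(1, 2)) = Pow(Add(-50068, Mul(3, 6561)), Rational(1, 2)) = Pow(Add(-50068, 19683), Rational(1, 2)) = Pow(-30385, Rational(1, 2)) = Mul(I, Pow(30385, Rational(1, 2)))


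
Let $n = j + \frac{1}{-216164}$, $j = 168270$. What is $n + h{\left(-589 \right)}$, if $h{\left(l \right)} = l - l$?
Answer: $\frac{36373916279}{216164} \approx 1.6827 \cdot 10^{5}$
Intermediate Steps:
$h{\left(l \right)} = 0$
$n = \frac{36373916279}{216164}$ ($n = 168270 + \frac{1}{-216164} = 168270 - \frac{1}{216164} = \frac{36373916279}{216164} \approx 1.6827 \cdot 10^{5}$)
$n + h{\left(-589 \right)} = \frac{36373916279}{216164} + 0 = \frac{36373916279}{216164}$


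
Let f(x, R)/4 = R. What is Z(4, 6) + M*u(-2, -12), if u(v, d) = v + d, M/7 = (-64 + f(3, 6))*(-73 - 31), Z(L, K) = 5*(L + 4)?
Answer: -407640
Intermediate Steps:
Z(L, K) = 20 + 5*L (Z(L, K) = 5*(4 + L) = 20 + 5*L)
f(x, R) = 4*R
M = 29120 (M = 7*((-64 + 4*6)*(-73 - 31)) = 7*((-64 + 24)*(-104)) = 7*(-40*(-104)) = 7*4160 = 29120)
u(v, d) = d + v
Z(4, 6) + M*u(-2, -12) = (20 + 5*4) + 29120*(-12 - 2) = (20 + 20) + 29120*(-14) = 40 - 407680 = -407640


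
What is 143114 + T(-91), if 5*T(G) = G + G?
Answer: 715388/5 ≈ 1.4308e+5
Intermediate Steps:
T(G) = 2*G/5 (T(G) = (G + G)/5 = (2*G)/5 = 2*G/5)
143114 + T(-91) = 143114 + (⅖)*(-91) = 143114 - 182/5 = 715388/5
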